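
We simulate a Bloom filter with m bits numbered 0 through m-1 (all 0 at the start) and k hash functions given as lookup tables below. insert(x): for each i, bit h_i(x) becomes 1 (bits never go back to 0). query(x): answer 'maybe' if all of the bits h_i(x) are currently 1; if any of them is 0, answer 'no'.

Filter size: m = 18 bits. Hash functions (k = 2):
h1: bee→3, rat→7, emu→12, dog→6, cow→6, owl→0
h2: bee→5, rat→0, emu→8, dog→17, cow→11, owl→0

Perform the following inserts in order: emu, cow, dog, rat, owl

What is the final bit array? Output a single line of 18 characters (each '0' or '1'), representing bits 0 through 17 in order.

Answer: 100000111001100001

Derivation:
Start: bits=000000000000000000
After insert 'emu': sets bits 8 12 -> bits=000000001000100000
After insert 'cow': sets bits 6 11 -> bits=000000101001100000
After insert 'dog': sets bits 6 17 -> bits=000000101001100001
After insert 'rat': sets bits 0 7 -> bits=100000111001100001
After insert 'owl': sets bits 0 -> bits=100000111001100001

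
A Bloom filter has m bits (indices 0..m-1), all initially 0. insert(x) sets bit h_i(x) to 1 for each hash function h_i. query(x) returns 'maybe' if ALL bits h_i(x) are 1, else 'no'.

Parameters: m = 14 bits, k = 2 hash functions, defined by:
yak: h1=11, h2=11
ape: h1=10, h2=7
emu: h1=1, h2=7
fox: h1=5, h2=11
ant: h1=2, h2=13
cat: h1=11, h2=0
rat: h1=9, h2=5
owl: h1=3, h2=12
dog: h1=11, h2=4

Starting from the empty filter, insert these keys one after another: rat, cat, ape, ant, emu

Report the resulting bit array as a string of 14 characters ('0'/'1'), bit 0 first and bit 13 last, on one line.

Answer: 11100101011101

Derivation:
Start: bits=00000000000000
After insert 'rat': sets bits 5 9 -> bits=00000100010000
After insert 'cat': sets bits 0 11 -> bits=10000100010100
After insert 'ape': sets bits 7 10 -> bits=10000101011100
After insert 'ant': sets bits 2 13 -> bits=10100101011101
After insert 'emu': sets bits 1 7 -> bits=11100101011101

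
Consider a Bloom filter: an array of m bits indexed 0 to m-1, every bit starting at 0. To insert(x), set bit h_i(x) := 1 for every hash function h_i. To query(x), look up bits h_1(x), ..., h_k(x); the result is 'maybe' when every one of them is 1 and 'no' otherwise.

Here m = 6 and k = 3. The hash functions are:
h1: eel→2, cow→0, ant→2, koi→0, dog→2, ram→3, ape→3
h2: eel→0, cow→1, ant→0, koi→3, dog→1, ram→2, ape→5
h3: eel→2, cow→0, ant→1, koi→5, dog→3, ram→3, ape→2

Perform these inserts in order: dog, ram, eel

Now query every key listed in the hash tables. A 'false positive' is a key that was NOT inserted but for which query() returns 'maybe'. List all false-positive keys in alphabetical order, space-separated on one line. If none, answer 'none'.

Start: bits=000000
After insert 'dog': sets bits 1 2 3 -> bits=011100
After insert 'ram': sets bits 2 3 -> bits=011100
After insert 'eel': sets bits 0 2 -> bits=111100
Not inserted: ant ape cow koi — query each against bits=111100:
query ant: checks bit0=1, bit1=1, bit2=1 (all 1) -> maybe => FALSE POSITIVE
query ape: checks bit2=1, bit3=1, bit5=0 (has a 0) -> no => not a false positive
query cow: checks bit0=1, bit1=1 (all 1) -> maybe => FALSE POSITIVE
query koi: checks bit0=1, bit3=1, bit5=0 (has a 0) -> no => not a false positive
False positives (alphabetical): ant cow

Answer: ant cow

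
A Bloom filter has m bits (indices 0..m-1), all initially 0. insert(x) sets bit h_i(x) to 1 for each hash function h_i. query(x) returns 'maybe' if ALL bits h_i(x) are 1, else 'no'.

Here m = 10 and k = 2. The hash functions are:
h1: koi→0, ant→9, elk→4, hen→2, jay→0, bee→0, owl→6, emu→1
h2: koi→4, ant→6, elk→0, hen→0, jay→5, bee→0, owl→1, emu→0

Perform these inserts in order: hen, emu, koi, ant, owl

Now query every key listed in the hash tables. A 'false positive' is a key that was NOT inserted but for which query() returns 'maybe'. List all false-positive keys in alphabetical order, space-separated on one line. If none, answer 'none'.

Answer: bee elk

Derivation:
Start: bits=0000000000
After insert 'hen': sets bits 0 2 -> bits=1010000000
After insert 'emu': sets bits 0 1 -> bits=1110000000
After insert 'koi': sets bits 0 4 -> bits=1110100000
After insert 'ant': sets bits 6 9 -> bits=1110101001
After insert 'owl': sets bits 1 6 -> bits=1110101001
Not inserted: bee elk jay — query each against bits=1110101001:
query bee: checks bit0=1 (all 1) -> maybe => FALSE POSITIVE
query elk: checks bit0=1, bit4=1 (all 1) -> maybe => FALSE POSITIVE
query jay: checks bit0=1, bit5=0 (has a 0) -> no => not a false positive
False positives (alphabetical): bee elk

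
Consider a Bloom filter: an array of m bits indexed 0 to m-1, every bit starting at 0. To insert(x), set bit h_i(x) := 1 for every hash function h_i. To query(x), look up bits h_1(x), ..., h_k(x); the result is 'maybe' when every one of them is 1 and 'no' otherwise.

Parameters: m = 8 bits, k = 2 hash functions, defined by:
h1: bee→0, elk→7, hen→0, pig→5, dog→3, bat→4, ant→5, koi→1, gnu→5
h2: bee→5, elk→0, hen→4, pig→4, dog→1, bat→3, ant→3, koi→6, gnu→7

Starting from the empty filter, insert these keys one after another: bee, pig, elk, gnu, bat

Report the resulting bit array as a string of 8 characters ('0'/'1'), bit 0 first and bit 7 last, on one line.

Answer: 10011101

Derivation:
Start: bits=00000000
After insert 'bee': sets bits 0 5 -> bits=10000100
After insert 'pig': sets bits 4 5 -> bits=10001100
After insert 'elk': sets bits 0 7 -> bits=10001101
After insert 'gnu': sets bits 5 7 -> bits=10001101
After insert 'bat': sets bits 3 4 -> bits=10011101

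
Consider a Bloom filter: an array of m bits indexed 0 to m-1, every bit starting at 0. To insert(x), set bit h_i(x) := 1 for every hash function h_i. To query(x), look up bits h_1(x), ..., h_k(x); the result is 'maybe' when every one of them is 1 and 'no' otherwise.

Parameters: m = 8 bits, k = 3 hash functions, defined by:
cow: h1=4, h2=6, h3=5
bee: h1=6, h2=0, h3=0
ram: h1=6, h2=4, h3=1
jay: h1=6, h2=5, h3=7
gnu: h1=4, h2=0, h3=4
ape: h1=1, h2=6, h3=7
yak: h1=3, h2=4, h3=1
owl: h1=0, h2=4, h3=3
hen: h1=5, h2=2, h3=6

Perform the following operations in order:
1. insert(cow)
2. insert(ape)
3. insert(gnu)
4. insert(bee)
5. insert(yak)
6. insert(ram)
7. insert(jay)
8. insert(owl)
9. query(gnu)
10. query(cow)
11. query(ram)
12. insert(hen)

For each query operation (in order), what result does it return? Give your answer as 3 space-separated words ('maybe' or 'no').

Start: bits=00000000
Op 1: insert cow -> sets bits 4 5 6 -> bits=00001110
Op 2: insert ape -> sets bits 1 6 7 -> bits=01001111
Op 3: insert gnu -> sets bits 0 4 -> bits=11001111
Op 4: insert bee -> sets bits 0 6 -> bits=11001111
Op 5: insert yak -> sets bits 1 3 4 -> bits=11011111
Op 6: insert ram -> sets bits 1 4 6 -> bits=11011111
Op 7: insert jay -> sets bits 5 6 7 -> bits=11011111
Op 8: insert owl -> sets bits 0 3 4 -> bits=11011111
Op 9: query gnu -> checks bit0=1, bit4=1 (all 1) -> maybe
Op 10: query cow -> checks bit4=1, bit5=1, bit6=1 (all 1) -> maybe
Op 11: query ram -> checks bit1=1, bit4=1, bit6=1 (all 1) -> maybe
Op 12: insert hen -> sets bits 2 5 6 -> bits=11111111
Query results in order: maybe maybe maybe

Answer: maybe maybe maybe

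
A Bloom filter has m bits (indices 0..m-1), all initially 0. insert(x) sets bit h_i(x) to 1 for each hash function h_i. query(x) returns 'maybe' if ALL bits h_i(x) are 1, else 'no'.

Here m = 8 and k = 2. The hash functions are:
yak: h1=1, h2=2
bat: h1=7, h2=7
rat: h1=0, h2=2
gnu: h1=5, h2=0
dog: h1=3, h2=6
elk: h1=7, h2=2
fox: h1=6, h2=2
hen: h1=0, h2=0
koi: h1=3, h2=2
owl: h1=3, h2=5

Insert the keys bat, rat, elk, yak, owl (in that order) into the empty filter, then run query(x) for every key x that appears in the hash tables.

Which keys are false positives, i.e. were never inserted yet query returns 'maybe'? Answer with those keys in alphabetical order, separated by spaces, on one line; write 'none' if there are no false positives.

Start: bits=00000000
After insert 'bat': sets bits 7 -> bits=00000001
After insert 'rat': sets bits 0 2 -> bits=10100001
After insert 'elk': sets bits 2 7 -> bits=10100001
After insert 'yak': sets bits 1 2 -> bits=11100001
After insert 'owl': sets bits 3 5 -> bits=11110101
Not inserted: dog fox gnu hen koi — query each against bits=11110101:
query dog: checks bit3=1, bit6=0 (has a 0) -> no => not a false positive
query fox: checks bit2=1, bit6=0 (has a 0) -> no => not a false positive
query gnu: checks bit0=1, bit5=1 (all 1) -> maybe => FALSE POSITIVE
query hen: checks bit0=1 (all 1) -> maybe => FALSE POSITIVE
query koi: checks bit2=1, bit3=1 (all 1) -> maybe => FALSE POSITIVE
False positives (alphabetical): gnu hen koi

Answer: gnu hen koi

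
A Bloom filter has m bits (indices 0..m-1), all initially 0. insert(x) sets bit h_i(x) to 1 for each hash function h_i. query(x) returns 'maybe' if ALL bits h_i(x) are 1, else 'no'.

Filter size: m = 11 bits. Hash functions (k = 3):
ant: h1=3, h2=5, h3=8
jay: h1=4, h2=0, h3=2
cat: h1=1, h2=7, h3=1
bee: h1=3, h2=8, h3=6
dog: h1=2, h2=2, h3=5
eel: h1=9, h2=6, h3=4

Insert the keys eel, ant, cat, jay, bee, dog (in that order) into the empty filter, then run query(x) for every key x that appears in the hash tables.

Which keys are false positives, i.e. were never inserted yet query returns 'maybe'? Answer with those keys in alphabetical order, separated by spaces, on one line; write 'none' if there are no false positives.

Start: bits=00000000000
After insert 'eel': sets bits 4 6 9 -> bits=00001010010
After insert 'ant': sets bits 3 5 8 -> bits=00011110110
After insert 'cat': sets bits 1 7 -> bits=01011111110
After insert 'jay': sets bits 0 2 4 -> bits=11111111110
After insert 'bee': sets bits 3 6 8 -> bits=11111111110
After insert 'dog': sets bits 2 5 -> bits=11111111110
Not inserted: (none) — query each against bits=11111111110:
False positives (alphabetical): none

Answer: none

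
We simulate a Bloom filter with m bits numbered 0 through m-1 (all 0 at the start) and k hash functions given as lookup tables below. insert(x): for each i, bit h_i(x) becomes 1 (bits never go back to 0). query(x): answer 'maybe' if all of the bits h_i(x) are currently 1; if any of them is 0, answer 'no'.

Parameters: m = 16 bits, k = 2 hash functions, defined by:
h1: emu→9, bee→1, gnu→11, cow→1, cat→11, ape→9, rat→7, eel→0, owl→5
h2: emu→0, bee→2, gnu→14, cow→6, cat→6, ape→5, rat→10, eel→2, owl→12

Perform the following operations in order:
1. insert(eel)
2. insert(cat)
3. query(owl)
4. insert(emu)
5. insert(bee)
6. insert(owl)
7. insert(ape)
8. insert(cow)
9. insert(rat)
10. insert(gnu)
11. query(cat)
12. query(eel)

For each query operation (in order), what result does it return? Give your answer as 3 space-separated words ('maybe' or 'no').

Answer: no maybe maybe

Derivation:
Start: bits=0000000000000000
Op 1: insert eel -> sets bits 0 2 -> bits=1010000000000000
Op 2: insert cat -> sets bits 6 11 -> bits=1010001000010000
Op 3: query owl -> checks bit5=0, bit12=0 (has a 0) -> no
Op 4: insert emu -> sets bits 0 9 -> bits=1010001001010000
Op 5: insert bee -> sets bits 1 2 -> bits=1110001001010000
Op 6: insert owl -> sets bits 5 12 -> bits=1110011001011000
Op 7: insert ape -> sets bits 5 9 -> bits=1110011001011000
Op 8: insert cow -> sets bits 1 6 -> bits=1110011001011000
Op 9: insert rat -> sets bits 7 10 -> bits=1110011101111000
Op 10: insert gnu -> sets bits 11 14 -> bits=1110011101111010
Op 11: query cat -> checks bit6=1, bit11=1 (all 1) -> maybe
Op 12: query eel -> checks bit0=1, bit2=1 (all 1) -> maybe
Query results in order: no maybe maybe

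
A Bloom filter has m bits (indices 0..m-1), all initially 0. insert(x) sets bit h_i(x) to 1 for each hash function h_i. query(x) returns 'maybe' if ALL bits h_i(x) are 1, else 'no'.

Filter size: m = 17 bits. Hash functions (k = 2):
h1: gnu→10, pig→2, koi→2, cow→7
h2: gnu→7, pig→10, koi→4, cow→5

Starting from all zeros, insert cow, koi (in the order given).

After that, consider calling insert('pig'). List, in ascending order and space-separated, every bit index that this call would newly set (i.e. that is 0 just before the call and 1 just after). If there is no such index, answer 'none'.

Start: bits=00000000000000000
After insert 'cow': sets bits 5 7 -> bits=00000101000000000
After insert 'koi': sets bits 2 4 -> bits=00101101000000000
insert 'pig' would touch bits 2 10; currently bit2=1, bit10=0
Bits that are 0 among those (would change 0->1): 10

Answer: 10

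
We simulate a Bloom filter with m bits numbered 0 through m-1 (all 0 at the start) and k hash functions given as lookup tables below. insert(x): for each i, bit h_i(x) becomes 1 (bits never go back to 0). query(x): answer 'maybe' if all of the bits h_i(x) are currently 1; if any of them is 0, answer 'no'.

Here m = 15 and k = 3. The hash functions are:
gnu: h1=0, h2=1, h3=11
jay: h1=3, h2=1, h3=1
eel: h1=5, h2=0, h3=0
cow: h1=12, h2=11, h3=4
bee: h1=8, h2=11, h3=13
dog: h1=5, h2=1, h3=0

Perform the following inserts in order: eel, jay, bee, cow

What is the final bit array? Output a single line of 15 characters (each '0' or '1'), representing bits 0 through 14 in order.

Answer: 110111001001110

Derivation:
Start: bits=000000000000000
After insert 'eel': sets bits 0 5 -> bits=100001000000000
After insert 'jay': sets bits 1 3 -> bits=110101000000000
After insert 'bee': sets bits 8 11 13 -> bits=110101001001010
After insert 'cow': sets bits 4 11 12 -> bits=110111001001110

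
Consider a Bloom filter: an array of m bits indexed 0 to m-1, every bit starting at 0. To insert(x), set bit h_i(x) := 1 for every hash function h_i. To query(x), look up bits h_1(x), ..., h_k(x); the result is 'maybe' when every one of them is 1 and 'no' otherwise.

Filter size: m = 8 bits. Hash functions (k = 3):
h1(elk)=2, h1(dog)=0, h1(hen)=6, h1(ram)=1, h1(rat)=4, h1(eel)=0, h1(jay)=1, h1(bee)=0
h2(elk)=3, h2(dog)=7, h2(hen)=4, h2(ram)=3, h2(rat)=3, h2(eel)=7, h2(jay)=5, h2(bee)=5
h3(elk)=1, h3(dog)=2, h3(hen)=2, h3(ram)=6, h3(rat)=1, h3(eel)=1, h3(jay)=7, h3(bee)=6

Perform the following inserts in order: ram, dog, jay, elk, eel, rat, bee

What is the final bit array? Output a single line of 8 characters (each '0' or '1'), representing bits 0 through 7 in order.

Answer: 11111111

Derivation:
Start: bits=00000000
After insert 'ram': sets bits 1 3 6 -> bits=01010010
After insert 'dog': sets bits 0 2 7 -> bits=11110011
After insert 'jay': sets bits 1 5 7 -> bits=11110111
After insert 'elk': sets bits 1 2 3 -> bits=11110111
After insert 'eel': sets bits 0 1 7 -> bits=11110111
After insert 'rat': sets bits 1 3 4 -> bits=11111111
After insert 'bee': sets bits 0 5 6 -> bits=11111111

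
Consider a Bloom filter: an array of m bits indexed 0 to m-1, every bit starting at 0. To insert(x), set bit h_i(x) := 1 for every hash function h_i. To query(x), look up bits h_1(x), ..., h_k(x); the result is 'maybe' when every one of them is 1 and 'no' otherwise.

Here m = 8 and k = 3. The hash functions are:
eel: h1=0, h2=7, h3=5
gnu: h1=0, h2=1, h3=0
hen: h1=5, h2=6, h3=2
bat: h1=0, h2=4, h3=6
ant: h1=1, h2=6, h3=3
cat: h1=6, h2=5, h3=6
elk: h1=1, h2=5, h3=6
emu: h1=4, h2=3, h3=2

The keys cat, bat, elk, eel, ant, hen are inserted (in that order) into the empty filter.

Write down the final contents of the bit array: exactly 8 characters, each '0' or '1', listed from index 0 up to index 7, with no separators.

Start: bits=00000000
After insert 'cat': sets bits 5 6 -> bits=00000110
After insert 'bat': sets bits 0 4 6 -> bits=10001110
After insert 'elk': sets bits 1 5 6 -> bits=11001110
After insert 'eel': sets bits 0 5 7 -> bits=11001111
After insert 'ant': sets bits 1 3 6 -> bits=11011111
After insert 'hen': sets bits 2 5 6 -> bits=11111111

Answer: 11111111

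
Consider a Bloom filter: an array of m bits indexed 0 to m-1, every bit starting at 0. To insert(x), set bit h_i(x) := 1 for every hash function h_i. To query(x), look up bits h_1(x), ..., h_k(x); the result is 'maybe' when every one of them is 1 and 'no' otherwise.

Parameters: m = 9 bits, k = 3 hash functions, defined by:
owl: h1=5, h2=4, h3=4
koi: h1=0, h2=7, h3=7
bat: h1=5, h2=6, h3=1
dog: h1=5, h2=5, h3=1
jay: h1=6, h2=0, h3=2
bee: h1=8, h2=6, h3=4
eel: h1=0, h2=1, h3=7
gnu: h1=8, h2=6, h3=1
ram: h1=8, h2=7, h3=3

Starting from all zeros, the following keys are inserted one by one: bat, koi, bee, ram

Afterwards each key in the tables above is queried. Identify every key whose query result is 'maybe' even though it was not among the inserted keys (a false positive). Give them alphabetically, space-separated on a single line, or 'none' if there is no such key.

Start: bits=000000000
After insert 'bat': sets bits 1 5 6 -> bits=010001100
After insert 'koi': sets bits 0 7 -> bits=110001110
After insert 'bee': sets bits 4 6 8 -> bits=110011111
After insert 'ram': sets bits 3 7 8 -> bits=110111111
Not inserted: dog eel gnu jay owl — query each against bits=110111111:
query dog: checks bit1=1, bit5=1 (all 1) -> maybe => FALSE POSITIVE
query eel: checks bit0=1, bit1=1, bit7=1 (all 1) -> maybe => FALSE POSITIVE
query gnu: checks bit1=1, bit6=1, bit8=1 (all 1) -> maybe => FALSE POSITIVE
query jay: checks bit0=1, bit2=0, bit6=1 (has a 0) -> no => not a false positive
query owl: checks bit4=1, bit5=1 (all 1) -> maybe => FALSE POSITIVE
False positives (alphabetical): dog eel gnu owl

Answer: dog eel gnu owl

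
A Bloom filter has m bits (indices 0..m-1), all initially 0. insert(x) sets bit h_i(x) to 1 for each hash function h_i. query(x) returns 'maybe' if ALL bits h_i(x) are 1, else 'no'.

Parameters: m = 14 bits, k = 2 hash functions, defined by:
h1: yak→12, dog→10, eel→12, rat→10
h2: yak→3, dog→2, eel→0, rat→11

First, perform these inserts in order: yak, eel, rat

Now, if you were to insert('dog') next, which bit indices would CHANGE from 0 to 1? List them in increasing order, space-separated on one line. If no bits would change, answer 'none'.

Answer: 2

Derivation:
Start: bits=00000000000000
After insert 'yak': sets bits 3 12 -> bits=00010000000010
After insert 'eel': sets bits 0 12 -> bits=10010000000010
After insert 'rat': sets bits 10 11 -> bits=10010000001110
insert 'dog' would touch bits 2 10; currently bit2=0, bit10=1
Bits that are 0 among those (would change 0->1): 2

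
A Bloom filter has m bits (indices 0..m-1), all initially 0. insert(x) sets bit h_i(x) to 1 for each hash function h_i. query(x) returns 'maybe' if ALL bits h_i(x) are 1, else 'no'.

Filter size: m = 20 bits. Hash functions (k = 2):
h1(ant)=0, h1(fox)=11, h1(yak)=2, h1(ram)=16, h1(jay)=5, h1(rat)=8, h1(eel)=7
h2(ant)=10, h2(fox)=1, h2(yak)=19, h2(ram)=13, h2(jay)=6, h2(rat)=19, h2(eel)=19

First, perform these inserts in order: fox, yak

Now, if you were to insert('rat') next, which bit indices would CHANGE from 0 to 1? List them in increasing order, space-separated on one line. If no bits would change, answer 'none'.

Answer: 8

Derivation:
Start: bits=00000000000000000000
After insert 'fox': sets bits 1 11 -> bits=01000000000100000000
After insert 'yak': sets bits 2 19 -> bits=01100000000100000001
insert 'rat' would touch bits 8 19; currently bit8=0, bit19=1
Bits that are 0 among those (would change 0->1): 8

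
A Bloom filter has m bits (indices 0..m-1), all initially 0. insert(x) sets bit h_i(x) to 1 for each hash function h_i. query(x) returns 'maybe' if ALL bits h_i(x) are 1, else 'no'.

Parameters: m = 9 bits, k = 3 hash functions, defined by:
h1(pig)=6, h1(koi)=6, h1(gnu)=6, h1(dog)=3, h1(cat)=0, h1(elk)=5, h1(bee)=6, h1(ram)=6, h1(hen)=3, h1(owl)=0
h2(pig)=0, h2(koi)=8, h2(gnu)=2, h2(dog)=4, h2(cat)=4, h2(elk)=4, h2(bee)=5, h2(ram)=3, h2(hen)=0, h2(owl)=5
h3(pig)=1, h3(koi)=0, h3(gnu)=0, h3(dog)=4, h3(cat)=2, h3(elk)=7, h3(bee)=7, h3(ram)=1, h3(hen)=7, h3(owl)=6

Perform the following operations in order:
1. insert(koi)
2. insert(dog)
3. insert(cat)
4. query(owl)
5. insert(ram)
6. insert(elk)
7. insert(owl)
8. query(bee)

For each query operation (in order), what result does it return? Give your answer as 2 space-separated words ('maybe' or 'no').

Start: bits=000000000
Op 1: insert koi -> sets bits 0 6 8 -> bits=100000101
Op 2: insert dog -> sets bits 3 4 -> bits=100110101
Op 3: insert cat -> sets bits 0 2 4 -> bits=101110101
Op 4: query owl -> checks bit0=1, bit5=0, bit6=1 (has a 0) -> no
Op 5: insert ram -> sets bits 1 3 6 -> bits=111110101
Op 6: insert elk -> sets bits 4 5 7 -> bits=111111111
Op 7: insert owl -> sets bits 0 5 6 -> bits=111111111
Op 8: query bee -> checks bit5=1, bit6=1, bit7=1 (all 1) -> maybe
Query results in order: no maybe

Answer: no maybe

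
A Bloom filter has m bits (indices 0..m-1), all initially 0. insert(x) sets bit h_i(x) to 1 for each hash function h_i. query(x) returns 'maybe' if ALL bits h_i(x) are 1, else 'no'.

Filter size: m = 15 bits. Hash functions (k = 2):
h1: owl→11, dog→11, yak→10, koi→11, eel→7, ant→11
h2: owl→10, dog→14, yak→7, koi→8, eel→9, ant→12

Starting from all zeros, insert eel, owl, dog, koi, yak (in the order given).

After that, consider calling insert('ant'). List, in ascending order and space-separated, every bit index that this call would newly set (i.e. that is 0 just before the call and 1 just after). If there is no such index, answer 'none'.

Start: bits=000000000000000
After insert 'eel': sets bits 7 9 -> bits=000000010100000
After insert 'owl': sets bits 10 11 -> bits=000000010111000
After insert 'dog': sets bits 11 14 -> bits=000000010111001
After insert 'koi': sets bits 8 11 -> bits=000000011111001
After insert 'yak': sets bits 7 10 -> bits=000000011111001
insert 'ant' would touch bits 11 12; currently bit11=1, bit12=0
Bits that are 0 among those (would change 0->1): 12

Answer: 12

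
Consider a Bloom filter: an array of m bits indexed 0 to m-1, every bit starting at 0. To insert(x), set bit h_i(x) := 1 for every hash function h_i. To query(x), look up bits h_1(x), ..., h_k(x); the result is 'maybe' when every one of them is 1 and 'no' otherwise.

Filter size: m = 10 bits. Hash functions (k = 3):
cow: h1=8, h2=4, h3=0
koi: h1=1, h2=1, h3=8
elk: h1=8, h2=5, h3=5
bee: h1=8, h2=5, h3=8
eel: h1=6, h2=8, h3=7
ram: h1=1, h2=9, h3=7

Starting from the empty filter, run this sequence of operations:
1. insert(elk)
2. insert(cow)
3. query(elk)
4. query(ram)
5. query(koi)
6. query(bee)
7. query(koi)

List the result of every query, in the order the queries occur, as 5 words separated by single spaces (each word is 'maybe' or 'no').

Answer: maybe no no maybe no

Derivation:
Start: bits=0000000000
Op 1: insert elk -> sets bits 5 8 -> bits=0000010010
Op 2: insert cow -> sets bits 0 4 8 -> bits=1000110010
Op 3: query elk -> checks bit5=1, bit8=1 (all 1) -> maybe
Op 4: query ram -> checks bit1=0, bit7=0, bit9=0 (has a 0) -> no
Op 5: query koi -> checks bit1=0, bit8=1 (has a 0) -> no
Op 6: query bee -> checks bit5=1, bit8=1 (all 1) -> maybe
Op 7: query koi -> checks bit1=0, bit8=1 (has a 0) -> no
Query results in order: maybe no no maybe no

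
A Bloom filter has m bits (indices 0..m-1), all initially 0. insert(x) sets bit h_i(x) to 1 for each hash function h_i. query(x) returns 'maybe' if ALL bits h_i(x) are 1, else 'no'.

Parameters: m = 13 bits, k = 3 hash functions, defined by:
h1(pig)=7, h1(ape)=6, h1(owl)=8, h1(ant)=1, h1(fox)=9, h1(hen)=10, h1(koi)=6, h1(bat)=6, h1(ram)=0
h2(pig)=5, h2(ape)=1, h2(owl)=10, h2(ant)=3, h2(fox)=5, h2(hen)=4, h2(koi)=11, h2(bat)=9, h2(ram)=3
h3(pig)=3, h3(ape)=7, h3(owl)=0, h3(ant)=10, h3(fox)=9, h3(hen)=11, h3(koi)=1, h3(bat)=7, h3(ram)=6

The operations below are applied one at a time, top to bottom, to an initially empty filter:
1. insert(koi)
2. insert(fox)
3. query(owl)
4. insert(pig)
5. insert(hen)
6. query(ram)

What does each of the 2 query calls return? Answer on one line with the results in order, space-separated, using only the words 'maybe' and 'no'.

Answer: no no

Derivation:
Start: bits=0000000000000
Op 1: insert koi -> sets bits 1 6 11 -> bits=0100001000010
Op 2: insert fox -> sets bits 5 9 -> bits=0100011001010
Op 3: query owl -> checks bit0=0, bit8=0, bit10=0 (has a 0) -> no
Op 4: insert pig -> sets bits 3 5 7 -> bits=0101011101010
Op 5: insert hen -> sets bits 4 10 11 -> bits=0101111101110
Op 6: query ram -> checks bit0=0, bit3=1, bit6=1 (has a 0) -> no
Query results in order: no no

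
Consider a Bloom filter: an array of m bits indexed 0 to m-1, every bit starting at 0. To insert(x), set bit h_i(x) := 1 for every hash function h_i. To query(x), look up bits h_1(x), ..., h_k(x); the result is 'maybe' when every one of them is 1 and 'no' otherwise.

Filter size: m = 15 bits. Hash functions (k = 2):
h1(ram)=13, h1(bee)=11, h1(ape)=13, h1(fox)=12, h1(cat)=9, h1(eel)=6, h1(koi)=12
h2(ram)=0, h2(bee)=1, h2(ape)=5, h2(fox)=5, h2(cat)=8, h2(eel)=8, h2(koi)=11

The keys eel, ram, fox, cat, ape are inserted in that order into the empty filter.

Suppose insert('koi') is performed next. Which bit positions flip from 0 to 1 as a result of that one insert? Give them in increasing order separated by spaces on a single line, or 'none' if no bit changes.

Answer: 11

Derivation:
Start: bits=000000000000000
After insert 'eel': sets bits 6 8 -> bits=000000101000000
After insert 'ram': sets bits 0 13 -> bits=100000101000010
After insert 'fox': sets bits 5 12 -> bits=100001101000110
After insert 'cat': sets bits 8 9 -> bits=100001101100110
After insert 'ape': sets bits 5 13 -> bits=100001101100110
insert 'koi' would touch bits 11 12; currently bit11=0, bit12=1
Bits that are 0 among those (would change 0->1): 11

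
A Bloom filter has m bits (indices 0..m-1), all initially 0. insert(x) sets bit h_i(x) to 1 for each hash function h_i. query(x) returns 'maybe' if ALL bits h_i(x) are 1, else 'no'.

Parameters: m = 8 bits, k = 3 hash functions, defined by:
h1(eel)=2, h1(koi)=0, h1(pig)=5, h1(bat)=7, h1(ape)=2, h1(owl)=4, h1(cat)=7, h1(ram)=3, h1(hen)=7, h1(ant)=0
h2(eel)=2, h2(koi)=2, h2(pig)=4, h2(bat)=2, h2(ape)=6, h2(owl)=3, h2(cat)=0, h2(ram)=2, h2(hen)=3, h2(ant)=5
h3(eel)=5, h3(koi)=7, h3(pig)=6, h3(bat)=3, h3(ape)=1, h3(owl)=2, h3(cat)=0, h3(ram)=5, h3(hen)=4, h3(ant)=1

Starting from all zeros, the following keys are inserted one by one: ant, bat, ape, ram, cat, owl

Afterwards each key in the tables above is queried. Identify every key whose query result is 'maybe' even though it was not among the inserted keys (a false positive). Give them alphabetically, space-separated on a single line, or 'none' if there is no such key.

Start: bits=00000000
After insert 'ant': sets bits 0 1 5 -> bits=11000100
After insert 'bat': sets bits 2 3 7 -> bits=11110101
After insert 'ape': sets bits 1 2 6 -> bits=11110111
After insert 'ram': sets bits 2 3 5 -> bits=11110111
After insert 'cat': sets bits 0 7 -> bits=11110111
After insert 'owl': sets bits 2 3 4 -> bits=11111111
Not inserted: eel hen koi pig — query each against bits=11111111:
query eel: checks bit2=1, bit5=1 (all 1) -> maybe => FALSE POSITIVE
query hen: checks bit3=1, bit4=1, bit7=1 (all 1) -> maybe => FALSE POSITIVE
query koi: checks bit0=1, bit2=1, bit7=1 (all 1) -> maybe => FALSE POSITIVE
query pig: checks bit4=1, bit5=1, bit6=1 (all 1) -> maybe => FALSE POSITIVE
False positives (alphabetical): eel hen koi pig

Answer: eel hen koi pig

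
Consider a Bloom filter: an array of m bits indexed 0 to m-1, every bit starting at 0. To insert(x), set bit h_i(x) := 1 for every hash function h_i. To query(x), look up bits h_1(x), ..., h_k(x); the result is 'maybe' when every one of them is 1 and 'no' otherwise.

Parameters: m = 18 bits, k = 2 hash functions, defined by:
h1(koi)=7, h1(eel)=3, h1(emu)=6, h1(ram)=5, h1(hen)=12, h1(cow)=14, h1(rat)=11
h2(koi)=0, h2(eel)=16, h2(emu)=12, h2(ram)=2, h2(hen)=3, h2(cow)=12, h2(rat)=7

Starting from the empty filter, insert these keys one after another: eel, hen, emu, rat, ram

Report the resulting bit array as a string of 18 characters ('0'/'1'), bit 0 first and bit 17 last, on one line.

Answer: 001101110001100010

Derivation:
Start: bits=000000000000000000
After insert 'eel': sets bits 3 16 -> bits=000100000000000010
After insert 'hen': sets bits 3 12 -> bits=000100000000100010
After insert 'emu': sets bits 6 12 -> bits=000100100000100010
After insert 'rat': sets bits 7 11 -> bits=000100110001100010
After insert 'ram': sets bits 2 5 -> bits=001101110001100010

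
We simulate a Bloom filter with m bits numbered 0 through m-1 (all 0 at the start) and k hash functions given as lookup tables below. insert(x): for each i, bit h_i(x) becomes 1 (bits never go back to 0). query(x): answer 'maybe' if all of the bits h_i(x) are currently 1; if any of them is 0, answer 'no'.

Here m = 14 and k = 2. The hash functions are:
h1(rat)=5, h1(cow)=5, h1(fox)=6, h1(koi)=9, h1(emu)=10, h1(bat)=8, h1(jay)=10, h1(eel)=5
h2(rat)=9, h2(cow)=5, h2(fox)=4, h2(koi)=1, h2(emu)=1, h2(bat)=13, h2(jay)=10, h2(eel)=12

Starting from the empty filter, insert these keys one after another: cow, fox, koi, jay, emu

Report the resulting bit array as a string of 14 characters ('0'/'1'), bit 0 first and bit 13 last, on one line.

Start: bits=00000000000000
After insert 'cow': sets bits 5 -> bits=00000100000000
After insert 'fox': sets bits 4 6 -> bits=00001110000000
After insert 'koi': sets bits 1 9 -> bits=01001110010000
After insert 'jay': sets bits 10 -> bits=01001110011000
After insert 'emu': sets bits 1 10 -> bits=01001110011000

Answer: 01001110011000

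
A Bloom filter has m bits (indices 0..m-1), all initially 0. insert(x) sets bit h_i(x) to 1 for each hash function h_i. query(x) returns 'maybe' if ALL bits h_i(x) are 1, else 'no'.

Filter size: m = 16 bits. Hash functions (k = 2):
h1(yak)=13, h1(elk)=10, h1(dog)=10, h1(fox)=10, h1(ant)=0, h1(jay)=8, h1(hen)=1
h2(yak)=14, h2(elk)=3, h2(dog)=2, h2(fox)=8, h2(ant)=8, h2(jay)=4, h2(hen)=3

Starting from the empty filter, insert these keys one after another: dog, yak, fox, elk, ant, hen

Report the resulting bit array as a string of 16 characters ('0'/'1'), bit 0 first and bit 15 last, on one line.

Answer: 1111000010100110

Derivation:
Start: bits=0000000000000000
After insert 'dog': sets bits 2 10 -> bits=0010000000100000
After insert 'yak': sets bits 13 14 -> bits=0010000000100110
After insert 'fox': sets bits 8 10 -> bits=0010000010100110
After insert 'elk': sets bits 3 10 -> bits=0011000010100110
After insert 'ant': sets bits 0 8 -> bits=1011000010100110
After insert 'hen': sets bits 1 3 -> bits=1111000010100110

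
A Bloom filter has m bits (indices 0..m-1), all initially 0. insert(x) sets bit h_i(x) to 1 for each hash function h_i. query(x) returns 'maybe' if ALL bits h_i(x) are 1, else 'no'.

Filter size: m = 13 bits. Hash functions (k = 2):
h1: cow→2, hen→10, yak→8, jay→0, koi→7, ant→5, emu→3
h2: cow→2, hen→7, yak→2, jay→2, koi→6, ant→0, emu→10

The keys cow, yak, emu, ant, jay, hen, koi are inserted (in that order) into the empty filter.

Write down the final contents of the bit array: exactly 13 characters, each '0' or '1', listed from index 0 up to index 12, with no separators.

Start: bits=0000000000000
After insert 'cow': sets bits 2 -> bits=0010000000000
After insert 'yak': sets bits 2 8 -> bits=0010000010000
After insert 'emu': sets bits 3 10 -> bits=0011000010100
After insert 'ant': sets bits 0 5 -> bits=1011010010100
After insert 'jay': sets bits 0 2 -> bits=1011010010100
After insert 'hen': sets bits 7 10 -> bits=1011010110100
After insert 'koi': sets bits 6 7 -> bits=1011011110100

Answer: 1011011110100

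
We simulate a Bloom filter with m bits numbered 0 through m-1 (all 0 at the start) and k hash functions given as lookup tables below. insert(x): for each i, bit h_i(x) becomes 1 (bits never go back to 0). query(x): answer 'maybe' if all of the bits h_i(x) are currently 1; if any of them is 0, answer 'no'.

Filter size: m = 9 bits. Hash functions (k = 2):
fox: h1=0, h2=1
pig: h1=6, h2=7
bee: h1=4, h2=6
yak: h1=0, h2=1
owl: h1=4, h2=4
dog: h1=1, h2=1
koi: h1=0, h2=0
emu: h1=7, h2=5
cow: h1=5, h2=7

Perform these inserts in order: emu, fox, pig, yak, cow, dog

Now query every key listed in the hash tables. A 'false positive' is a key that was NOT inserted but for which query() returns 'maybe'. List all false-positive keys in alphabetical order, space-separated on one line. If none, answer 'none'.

Start: bits=000000000
After insert 'emu': sets bits 5 7 -> bits=000001010
After insert 'fox': sets bits 0 1 -> bits=110001010
After insert 'pig': sets bits 6 7 -> bits=110001110
After insert 'yak': sets bits 0 1 -> bits=110001110
After insert 'cow': sets bits 5 7 -> bits=110001110
After insert 'dog': sets bits 1 -> bits=110001110
Not inserted: bee koi owl — query each against bits=110001110:
query bee: checks bit4=0, bit6=1 (has a 0) -> no => not a false positive
query koi: checks bit0=1 (all 1) -> maybe => FALSE POSITIVE
query owl: checks bit4=0 (has a 0) -> no => not a false positive
False positives (alphabetical): koi

Answer: koi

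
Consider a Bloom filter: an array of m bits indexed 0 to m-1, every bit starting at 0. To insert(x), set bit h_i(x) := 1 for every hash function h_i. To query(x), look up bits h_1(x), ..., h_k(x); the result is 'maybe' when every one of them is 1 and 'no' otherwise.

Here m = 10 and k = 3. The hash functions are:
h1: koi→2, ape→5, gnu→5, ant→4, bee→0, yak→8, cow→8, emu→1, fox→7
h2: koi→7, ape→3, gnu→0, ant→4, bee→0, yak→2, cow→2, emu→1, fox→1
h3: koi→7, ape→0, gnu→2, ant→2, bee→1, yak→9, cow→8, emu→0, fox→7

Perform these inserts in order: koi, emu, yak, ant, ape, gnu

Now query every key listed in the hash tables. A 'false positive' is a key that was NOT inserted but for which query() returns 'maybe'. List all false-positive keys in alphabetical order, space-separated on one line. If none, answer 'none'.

Answer: bee cow fox

Derivation:
Start: bits=0000000000
After insert 'koi': sets bits 2 7 -> bits=0010000100
After insert 'emu': sets bits 0 1 -> bits=1110000100
After insert 'yak': sets bits 2 8 9 -> bits=1110000111
After insert 'ant': sets bits 2 4 -> bits=1110100111
After insert 'ape': sets bits 0 3 5 -> bits=1111110111
After insert 'gnu': sets bits 0 2 5 -> bits=1111110111
Not inserted: bee cow fox — query each against bits=1111110111:
query bee: checks bit0=1, bit1=1 (all 1) -> maybe => FALSE POSITIVE
query cow: checks bit2=1, bit8=1 (all 1) -> maybe => FALSE POSITIVE
query fox: checks bit1=1, bit7=1 (all 1) -> maybe => FALSE POSITIVE
False positives (alphabetical): bee cow fox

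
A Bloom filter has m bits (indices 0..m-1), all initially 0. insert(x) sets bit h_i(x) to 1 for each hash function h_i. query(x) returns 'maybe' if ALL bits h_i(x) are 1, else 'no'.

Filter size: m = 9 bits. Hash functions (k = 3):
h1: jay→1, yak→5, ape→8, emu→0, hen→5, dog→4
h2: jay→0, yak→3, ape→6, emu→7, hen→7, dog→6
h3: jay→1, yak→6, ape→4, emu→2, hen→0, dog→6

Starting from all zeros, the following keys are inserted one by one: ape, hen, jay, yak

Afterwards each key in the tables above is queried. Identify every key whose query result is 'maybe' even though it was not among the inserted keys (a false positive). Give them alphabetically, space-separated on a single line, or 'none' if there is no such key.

Start: bits=000000000
After insert 'ape': sets bits 4 6 8 -> bits=000010101
After insert 'hen': sets bits 0 5 7 -> bits=100011111
After insert 'jay': sets bits 0 1 -> bits=110011111
After insert 'yak': sets bits 3 5 6 -> bits=110111111
Not inserted: dog emu — query each against bits=110111111:
query dog: checks bit4=1, bit6=1 (all 1) -> maybe => FALSE POSITIVE
query emu: checks bit0=1, bit2=0, bit7=1 (has a 0) -> no => not a false positive
False positives (alphabetical): dog

Answer: dog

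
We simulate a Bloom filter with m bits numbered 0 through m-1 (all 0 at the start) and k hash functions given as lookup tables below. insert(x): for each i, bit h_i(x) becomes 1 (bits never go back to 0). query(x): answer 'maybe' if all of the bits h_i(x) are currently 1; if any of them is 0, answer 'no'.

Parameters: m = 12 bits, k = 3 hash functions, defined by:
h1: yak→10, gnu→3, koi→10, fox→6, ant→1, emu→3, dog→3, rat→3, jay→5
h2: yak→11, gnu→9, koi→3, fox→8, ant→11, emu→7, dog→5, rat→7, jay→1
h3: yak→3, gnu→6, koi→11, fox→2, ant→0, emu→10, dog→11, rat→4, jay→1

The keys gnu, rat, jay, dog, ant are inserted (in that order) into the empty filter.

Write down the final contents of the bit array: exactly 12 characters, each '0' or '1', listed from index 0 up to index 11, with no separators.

Start: bits=000000000000
After insert 'gnu': sets bits 3 6 9 -> bits=000100100100
After insert 'rat': sets bits 3 4 7 -> bits=000110110100
After insert 'jay': sets bits 1 5 -> bits=010111110100
After insert 'dog': sets bits 3 5 11 -> bits=010111110101
After insert 'ant': sets bits 0 1 11 -> bits=110111110101

Answer: 110111110101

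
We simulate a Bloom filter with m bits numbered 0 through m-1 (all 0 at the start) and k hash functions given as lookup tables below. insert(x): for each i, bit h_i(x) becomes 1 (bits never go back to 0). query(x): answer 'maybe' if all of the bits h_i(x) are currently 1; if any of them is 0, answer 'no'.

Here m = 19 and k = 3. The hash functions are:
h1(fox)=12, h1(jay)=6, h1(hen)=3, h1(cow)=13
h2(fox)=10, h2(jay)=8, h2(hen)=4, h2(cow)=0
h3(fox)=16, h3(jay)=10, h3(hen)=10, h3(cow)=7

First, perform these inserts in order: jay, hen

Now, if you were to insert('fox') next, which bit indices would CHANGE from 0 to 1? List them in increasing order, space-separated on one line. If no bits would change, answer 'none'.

Start: bits=0000000000000000000
After insert 'jay': sets bits 6 8 10 -> bits=0000001010100000000
After insert 'hen': sets bits 3 4 10 -> bits=0001101010100000000
insert 'fox' would touch bits 10 12 16; currently bit10=1, bit12=0, bit16=0
Bits that are 0 among those (would change 0->1): 12 16

Answer: 12 16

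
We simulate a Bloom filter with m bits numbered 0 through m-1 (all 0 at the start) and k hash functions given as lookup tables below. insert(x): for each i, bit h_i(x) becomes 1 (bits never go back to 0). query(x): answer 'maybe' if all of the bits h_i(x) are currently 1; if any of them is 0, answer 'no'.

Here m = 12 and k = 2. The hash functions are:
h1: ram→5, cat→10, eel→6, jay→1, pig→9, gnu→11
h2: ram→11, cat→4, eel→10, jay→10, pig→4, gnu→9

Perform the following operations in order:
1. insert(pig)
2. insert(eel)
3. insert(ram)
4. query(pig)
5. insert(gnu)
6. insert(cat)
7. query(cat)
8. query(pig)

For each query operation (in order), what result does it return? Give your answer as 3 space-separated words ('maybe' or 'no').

Answer: maybe maybe maybe

Derivation:
Start: bits=000000000000
Op 1: insert pig -> sets bits 4 9 -> bits=000010000100
Op 2: insert eel -> sets bits 6 10 -> bits=000010100110
Op 3: insert ram -> sets bits 5 11 -> bits=000011100111
Op 4: query pig -> checks bit4=1, bit9=1 (all 1) -> maybe
Op 5: insert gnu -> sets bits 9 11 -> bits=000011100111
Op 6: insert cat -> sets bits 4 10 -> bits=000011100111
Op 7: query cat -> checks bit4=1, bit10=1 (all 1) -> maybe
Op 8: query pig -> checks bit4=1, bit9=1 (all 1) -> maybe
Query results in order: maybe maybe maybe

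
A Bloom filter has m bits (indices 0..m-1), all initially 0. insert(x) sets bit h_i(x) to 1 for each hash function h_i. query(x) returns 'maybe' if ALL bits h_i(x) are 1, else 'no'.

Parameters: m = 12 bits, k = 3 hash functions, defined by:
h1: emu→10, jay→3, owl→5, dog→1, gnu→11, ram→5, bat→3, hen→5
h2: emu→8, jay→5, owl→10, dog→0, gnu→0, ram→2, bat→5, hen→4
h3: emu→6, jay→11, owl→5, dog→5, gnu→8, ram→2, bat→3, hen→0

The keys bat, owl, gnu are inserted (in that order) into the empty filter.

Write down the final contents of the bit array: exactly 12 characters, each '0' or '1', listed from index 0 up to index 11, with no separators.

Start: bits=000000000000
After insert 'bat': sets bits 3 5 -> bits=000101000000
After insert 'owl': sets bits 5 10 -> bits=000101000010
After insert 'gnu': sets bits 0 8 11 -> bits=100101001011

Answer: 100101001011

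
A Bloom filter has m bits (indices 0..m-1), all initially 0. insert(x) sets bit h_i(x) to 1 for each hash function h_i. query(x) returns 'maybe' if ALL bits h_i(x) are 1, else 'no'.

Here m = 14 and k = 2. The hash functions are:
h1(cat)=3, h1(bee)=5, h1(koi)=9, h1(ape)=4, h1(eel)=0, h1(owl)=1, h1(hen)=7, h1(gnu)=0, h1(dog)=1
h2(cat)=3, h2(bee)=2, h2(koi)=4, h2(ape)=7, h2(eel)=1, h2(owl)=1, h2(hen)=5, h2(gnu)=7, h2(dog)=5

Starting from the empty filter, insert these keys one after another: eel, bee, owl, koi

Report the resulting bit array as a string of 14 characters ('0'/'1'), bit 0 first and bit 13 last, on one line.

Answer: 11101100010000

Derivation:
Start: bits=00000000000000
After insert 'eel': sets bits 0 1 -> bits=11000000000000
After insert 'bee': sets bits 2 5 -> bits=11100100000000
After insert 'owl': sets bits 1 -> bits=11100100000000
After insert 'koi': sets bits 4 9 -> bits=11101100010000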